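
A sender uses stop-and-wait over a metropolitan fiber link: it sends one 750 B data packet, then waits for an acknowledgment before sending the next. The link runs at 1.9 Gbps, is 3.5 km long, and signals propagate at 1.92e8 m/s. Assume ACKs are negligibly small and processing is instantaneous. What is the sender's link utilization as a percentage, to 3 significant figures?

t_tx = L/R = 6000/1900000000 = 3.15789e-06 s.
t_prop = 3500/192000000 = 1.82292e-05 s; RTT = 3.64583e-05 s.
Cycle = t_tx + RTT = 3.96162e-05 s.
Utilization = t_tx / cycle = 3.15789e-06/3.96162e-05 = 7.97 %.

7.97 %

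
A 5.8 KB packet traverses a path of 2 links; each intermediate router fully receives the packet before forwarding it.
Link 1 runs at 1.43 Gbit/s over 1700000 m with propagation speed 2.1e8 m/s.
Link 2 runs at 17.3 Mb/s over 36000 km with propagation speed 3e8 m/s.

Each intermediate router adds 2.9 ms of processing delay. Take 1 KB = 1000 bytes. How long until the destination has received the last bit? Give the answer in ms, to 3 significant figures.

134 ms

L = 46400 bits.
Transmission delays (L/R per hop): 0.0324476, 2.68208 ms; sum = 2.71453 ms.
Propagation delays (d/s per hop): 8.09524, 120 ms; sum = 128.095 ms.
Processing at 1 router(s): 1 × 2.9 ms = 2.9 ms.
End-to-end = 134 ms.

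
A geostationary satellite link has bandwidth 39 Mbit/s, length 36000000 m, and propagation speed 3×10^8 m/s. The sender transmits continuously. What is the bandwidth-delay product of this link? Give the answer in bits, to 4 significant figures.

4680000 bits

Propagation delay = 36000000 / 300000000 = 0.12 s.
BDP = R × t_prop = 39000000 × 0.12 = 4680000 bits.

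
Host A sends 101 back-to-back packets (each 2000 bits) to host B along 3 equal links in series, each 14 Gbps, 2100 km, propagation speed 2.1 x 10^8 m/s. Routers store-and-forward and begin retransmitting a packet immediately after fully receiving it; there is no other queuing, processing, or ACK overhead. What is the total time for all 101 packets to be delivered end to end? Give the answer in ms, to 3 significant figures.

Per-hop transmission t_tx = L/R = 2000/14000000000 = 0.000142857 ms.
Per-hop propagation t_prop = 2100000/210000000 = 10 ms.
Pipeline fill: first packet needs 3·t_tx to clear all hops; remaining 100 packets each add one t_tx.
Total = (3+101-1)·t_tx + 3·t_prop = 103·0.000142857 + 3·10 = 30.0 ms.

30.0 ms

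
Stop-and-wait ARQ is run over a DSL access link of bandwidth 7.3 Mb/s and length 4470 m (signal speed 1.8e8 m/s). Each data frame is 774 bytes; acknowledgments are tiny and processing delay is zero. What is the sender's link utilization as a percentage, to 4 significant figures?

t_tx = L/R = 6192/7300000 = 0.000848219 s.
t_prop = 4470/180000000 = 2.48333e-05 s; RTT = 4.96667e-05 s.
Cycle = t_tx + RTT = 0.000897886 s.
Utilization = t_tx / cycle = 0.000848219/0.000897886 = 94.47 %.

94.47 %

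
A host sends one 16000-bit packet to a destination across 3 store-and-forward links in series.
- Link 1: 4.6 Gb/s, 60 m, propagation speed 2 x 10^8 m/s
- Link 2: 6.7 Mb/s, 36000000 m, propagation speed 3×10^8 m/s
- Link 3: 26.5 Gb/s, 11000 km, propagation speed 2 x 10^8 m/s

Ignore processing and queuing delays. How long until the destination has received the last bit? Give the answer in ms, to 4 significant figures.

Transmission delays (L/R per hop): 0.00347826, 2.38806, 0.000603774 ms; sum = 2.39214 ms.
Propagation delays (d/s per hop): 0.0003, 120, 55 ms; sum = 175 ms.
End-to-end = 177.4 ms.

177.4 ms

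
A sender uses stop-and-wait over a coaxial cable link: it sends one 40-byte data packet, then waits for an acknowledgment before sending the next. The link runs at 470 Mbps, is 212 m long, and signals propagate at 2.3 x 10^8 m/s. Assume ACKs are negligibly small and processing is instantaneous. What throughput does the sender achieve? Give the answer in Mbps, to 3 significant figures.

127 Mbps

t_tx = L/R = 320/470000000 = 6.80851e-07 s.
t_prop = 212/2.3e+08 = 9.21739e-07 s; RTT = 1.84348e-06 s.
Cycle = t_tx + RTT = 2.52433e-06 s.
Throughput = L / cycle = 320 / 2.52433e-06 = 127 Mbps.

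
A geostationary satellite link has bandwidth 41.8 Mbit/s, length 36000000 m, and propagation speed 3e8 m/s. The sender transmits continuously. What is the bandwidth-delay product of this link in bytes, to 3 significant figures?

Propagation delay = 36000000 / 300000000 = 0.12 s.
BDP = R × t_prop = 41800000 × 0.12 = 5016000 bits.
In bytes: 5016000/8 = 627000 bytes.

627000 bytes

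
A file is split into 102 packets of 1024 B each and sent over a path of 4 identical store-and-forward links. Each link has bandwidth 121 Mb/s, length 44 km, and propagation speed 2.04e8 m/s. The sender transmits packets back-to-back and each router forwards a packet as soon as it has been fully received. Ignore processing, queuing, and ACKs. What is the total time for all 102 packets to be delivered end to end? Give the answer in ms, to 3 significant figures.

7.97 ms

Per-hop transmission t_tx = L/R = 8192/121000000 = 0.0677025 ms.
Per-hop propagation t_prop = 44000/204000000 = 0.215686 ms.
Pipeline fill: first packet needs 4·t_tx to clear all hops; remaining 101 packets each add one t_tx.
Total = (4+102-1)·t_tx + 4·t_prop = 105·0.0677025 + 4·0.215686 = 7.97 ms.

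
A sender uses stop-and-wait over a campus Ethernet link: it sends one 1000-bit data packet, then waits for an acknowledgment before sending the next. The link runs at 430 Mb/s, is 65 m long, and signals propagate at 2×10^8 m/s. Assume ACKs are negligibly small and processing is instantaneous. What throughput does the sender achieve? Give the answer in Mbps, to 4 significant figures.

t_tx = L/R = 1000/430000000 = 2.32558e-06 s.
t_prop = 65/200000000 = 3.25e-07 s; RTT = 6.5e-07 s.
Cycle = t_tx + RTT = 2.97558e-06 s.
Throughput = L / cycle = 1000 / 2.97558e-06 = 336.1 Mbps.

336.1 Mbps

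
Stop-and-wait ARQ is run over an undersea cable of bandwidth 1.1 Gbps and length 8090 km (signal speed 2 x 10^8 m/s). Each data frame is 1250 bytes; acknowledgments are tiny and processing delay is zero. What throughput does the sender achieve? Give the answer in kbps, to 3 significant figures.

t_tx = L/R = 10000/1100000000 = 9.09091e-06 s.
t_prop = 8090000/200000000 = 0.04045 s; RTT = 0.0809 s.
Cycle = t_tx + RTT = 0.0809091 s.
Throughput = L / cycle = 10000 / 0.0809091 = 124 kbps.

124 kbps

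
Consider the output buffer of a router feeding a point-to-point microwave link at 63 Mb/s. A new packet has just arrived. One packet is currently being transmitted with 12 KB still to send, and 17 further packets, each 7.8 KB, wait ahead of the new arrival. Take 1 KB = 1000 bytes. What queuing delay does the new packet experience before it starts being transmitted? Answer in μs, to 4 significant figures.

18360 μs

Each queued packet: L/R = 62400/63000000 = 990.476 μs.
17 queued → 16838.1 μs.
Plus remaining 96000 bits of current packet: 1523.81 μs.
Queuing delay = 18360 μs.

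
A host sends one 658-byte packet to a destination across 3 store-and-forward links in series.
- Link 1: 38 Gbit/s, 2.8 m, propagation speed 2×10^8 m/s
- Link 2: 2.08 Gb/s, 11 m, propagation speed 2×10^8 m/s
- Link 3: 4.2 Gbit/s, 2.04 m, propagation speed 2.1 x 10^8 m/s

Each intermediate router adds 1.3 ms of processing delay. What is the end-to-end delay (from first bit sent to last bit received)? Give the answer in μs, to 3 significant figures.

2600 μs

L = 658 × 8 = 5264 bits.
Transmission delays (L/R per hop): 0.138526, 2.53077, 1.25333 μs; sum = 3.92263 μs.
Propagation delays (d/s per hop): 0.014, 0.055, 0.00971429 μs; sum = 0.0787143 μs.
Processing at 2 router(s): 2 × 1.3 ms = 2600 μs.
End-to-end = 2600 μs.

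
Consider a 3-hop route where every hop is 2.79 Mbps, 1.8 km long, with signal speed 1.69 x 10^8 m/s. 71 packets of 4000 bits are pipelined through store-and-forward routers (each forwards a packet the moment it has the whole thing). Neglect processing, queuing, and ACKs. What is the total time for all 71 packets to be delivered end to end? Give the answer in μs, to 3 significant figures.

Per-hop transmission t_tx = L/R = 4000/2790000 = 1433.69 μs.
Per-hop propagation t_prop = 1800/169000000 = 10.6509 μs.
Pipeline fill: first packet needs 3·t_tx to clear all hops; remaining 70 packets each add one t_tx.
Total = (3+71-1)·t_tx + 3·t_prop = 73·1433.69 + 3·10.6509 = 105000 μs.

105000 μs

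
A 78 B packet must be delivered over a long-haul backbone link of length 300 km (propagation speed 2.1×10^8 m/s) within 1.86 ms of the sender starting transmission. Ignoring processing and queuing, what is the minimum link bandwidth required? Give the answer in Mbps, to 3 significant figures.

L = 624 bits.
Propagation delay = 300000 / 210000000 = 1.42857 ms.
Transmission budget = 1.86 − 1.42857 = 0.431429 ms.
R ≥ L / t_tx = 624 bits / 0.000431429 s = 1.45 Mbps.

1.45 Mbps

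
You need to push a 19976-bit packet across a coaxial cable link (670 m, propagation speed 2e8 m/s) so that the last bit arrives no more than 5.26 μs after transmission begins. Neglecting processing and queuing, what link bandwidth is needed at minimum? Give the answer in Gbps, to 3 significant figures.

Propagation delay = 670 / 200000000 = 3.35 μs.
Transmission budget = 5.26 − 3.35 = 1.91 μs.
R ≥ L / t_tx = 19976 bits / 1.91e-06 s = 10.5 Gbps.

10.5 Gbps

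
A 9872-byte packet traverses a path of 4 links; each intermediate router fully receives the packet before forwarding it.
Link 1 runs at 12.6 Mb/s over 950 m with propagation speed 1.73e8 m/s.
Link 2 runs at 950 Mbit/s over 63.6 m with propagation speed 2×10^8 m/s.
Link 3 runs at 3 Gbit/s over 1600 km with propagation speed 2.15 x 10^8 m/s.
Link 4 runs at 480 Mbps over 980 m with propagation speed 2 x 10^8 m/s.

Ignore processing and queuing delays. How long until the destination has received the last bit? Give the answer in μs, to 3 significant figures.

14000 μs

L = 9872 × 8 = 78976 bits.
Transmission delays (L/R per hop): 6267.94, 83.1326, 26.3253, 164.533 μs; sum = 6541.93 μs.
Propagation delays (d/s per hop): 5.49133, 0.318, 7441.86, 4.9 μs; sum = 7452.57 μs.
End-to-end = 14000 μs.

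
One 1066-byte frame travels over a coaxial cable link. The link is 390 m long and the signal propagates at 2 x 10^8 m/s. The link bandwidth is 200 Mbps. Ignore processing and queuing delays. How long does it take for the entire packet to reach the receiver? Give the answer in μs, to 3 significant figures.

44.6 μs

L = 1066 × 8 = 8528 bits.
Transmission delay = L/R = 8528 / 200000000 = 42.64 μs.
Propagation delay = d/s = 390 m / 200000000 m/s = 1.95 μs.
Total = 44.6 μs.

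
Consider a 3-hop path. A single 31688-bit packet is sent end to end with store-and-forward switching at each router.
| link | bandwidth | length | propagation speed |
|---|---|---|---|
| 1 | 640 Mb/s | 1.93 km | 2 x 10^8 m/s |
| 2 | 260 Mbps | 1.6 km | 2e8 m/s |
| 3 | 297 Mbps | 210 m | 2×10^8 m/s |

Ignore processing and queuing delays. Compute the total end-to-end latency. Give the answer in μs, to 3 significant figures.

Transmission delays (L/R per hop): 49.5125, 121.877, 106.694 μs; sum = 278.083 μs.
Propagation delays (d/s per hop): 9.65, 8, 1.05 μs; sum = 18.7 μs.
End-to-end = 297 μs.

297 μs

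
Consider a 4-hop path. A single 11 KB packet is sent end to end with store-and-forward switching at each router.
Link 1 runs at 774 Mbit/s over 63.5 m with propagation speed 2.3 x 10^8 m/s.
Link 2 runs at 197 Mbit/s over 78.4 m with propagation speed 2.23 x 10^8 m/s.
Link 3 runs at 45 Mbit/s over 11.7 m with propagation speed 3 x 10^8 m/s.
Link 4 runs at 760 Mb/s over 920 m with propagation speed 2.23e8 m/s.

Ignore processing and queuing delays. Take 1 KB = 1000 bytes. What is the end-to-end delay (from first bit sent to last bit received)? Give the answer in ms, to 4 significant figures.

L = 88000 bits.
Transmission delays (L/R per hop): 0.113695, 0.446701, 1.95556, 0.115789 ms; sum = 2.63174 ms.
Propagation delays (d/s per hop): 0.000276087, 0.00035157, 3.9e-05, 0.00412556 ms; sum = 0.00479222 ms.
End-to-end = 2.637 ms.

2.637 ms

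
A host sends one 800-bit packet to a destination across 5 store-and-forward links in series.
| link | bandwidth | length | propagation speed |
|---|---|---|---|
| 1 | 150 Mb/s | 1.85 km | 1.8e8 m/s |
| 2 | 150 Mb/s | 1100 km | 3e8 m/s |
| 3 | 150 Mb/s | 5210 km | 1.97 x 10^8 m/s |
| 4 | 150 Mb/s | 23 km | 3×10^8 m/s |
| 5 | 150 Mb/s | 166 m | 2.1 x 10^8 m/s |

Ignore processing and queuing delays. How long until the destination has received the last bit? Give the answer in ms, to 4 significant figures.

Transmission delay per hop = L/R = 800/150000000 = 0.00533333 ms; 5 hops → 0.0266667 ms.
Propagation delays (d/s per hop): 0.0102778, 3.66667, 26.4467, 0.0766667, 0.000790476 ms; sum = 30.2011 ms.
End-to-end = 30.23 ms.

30.23 ms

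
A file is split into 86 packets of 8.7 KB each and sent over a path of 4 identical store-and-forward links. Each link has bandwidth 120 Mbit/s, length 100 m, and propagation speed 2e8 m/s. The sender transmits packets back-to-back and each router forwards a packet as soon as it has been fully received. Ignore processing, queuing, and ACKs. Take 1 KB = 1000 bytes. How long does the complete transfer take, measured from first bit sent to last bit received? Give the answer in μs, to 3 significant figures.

Per-hop transmission t_tx = L/R = 69600/120000000 = 580 μs.
Per-hop propagation t_prop = 100/200000000 = 0.5 μs.
Pipeline fill: first packet needs 4·t_tx to clear all hops; remaining 85 packets each add one t_tx.
Total = (4+86-1)·t_tx + 4·t_prop = 89·580 + 4·0.5 = 51600 μs.

51600 μs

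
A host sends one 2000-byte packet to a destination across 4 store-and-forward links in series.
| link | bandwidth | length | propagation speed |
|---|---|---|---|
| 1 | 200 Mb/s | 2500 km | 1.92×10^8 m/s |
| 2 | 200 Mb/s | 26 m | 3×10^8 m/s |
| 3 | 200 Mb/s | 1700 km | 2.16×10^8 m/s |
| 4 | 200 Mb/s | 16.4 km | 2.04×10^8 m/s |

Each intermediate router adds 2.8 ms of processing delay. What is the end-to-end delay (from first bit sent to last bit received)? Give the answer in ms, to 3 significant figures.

L = 2000 × 8 = 16000 bits.
Transmission delay per hop = L/R = 16000/200000000 = 0.08 ms; 4 hops → 0.32 ms.
Propagation delays (d/s per hop): 13.0208, 8.66667e-05, 7.87037, 0.0803922 ms; sum = 20.9717 ms.
Processing at 3 router(s): 3 × 2.8 ms = 8.4 ms.
End-to-end = 29.7 ms.

29.7 ms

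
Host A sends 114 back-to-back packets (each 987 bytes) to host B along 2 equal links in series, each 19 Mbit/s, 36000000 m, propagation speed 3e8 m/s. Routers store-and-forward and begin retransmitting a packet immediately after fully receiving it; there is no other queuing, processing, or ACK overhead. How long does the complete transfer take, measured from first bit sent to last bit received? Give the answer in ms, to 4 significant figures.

Per-hop transmission t_tx = L/R = 7896/19000000 = 0.415579 ms.
Per-hop propagation t_prop = 36000000/300000000 = 120 ms.
Pipeline fill: first packet needs 2·t_tx to clear all hops; remaining 113 packets each add one t_tx.
Total = (2+114-1)·t_tx + 2·t_prop = 115·0.415579 + 2·120 = 287.8 ms.

287.8 ms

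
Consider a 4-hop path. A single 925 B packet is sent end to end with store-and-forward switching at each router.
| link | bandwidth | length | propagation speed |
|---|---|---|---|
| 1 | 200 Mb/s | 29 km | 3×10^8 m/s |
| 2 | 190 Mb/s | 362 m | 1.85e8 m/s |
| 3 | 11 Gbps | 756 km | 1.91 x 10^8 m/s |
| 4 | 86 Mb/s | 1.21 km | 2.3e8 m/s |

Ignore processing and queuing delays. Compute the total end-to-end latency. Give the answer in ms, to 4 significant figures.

L = 925 × 8 = 7400 bits.
Transmission delays (L/R per hop): 0.037, 0.0389474, 0.000672727, 0.0860465 ms; sum = 0.162667 ms.
Propagation delays (d/s per hop): 0.0966667, 0.00195676, 3.95812, 0.00526087 ms; sum = 4.062 ms.
End-to-end = 4.225 ms.

4.225 ms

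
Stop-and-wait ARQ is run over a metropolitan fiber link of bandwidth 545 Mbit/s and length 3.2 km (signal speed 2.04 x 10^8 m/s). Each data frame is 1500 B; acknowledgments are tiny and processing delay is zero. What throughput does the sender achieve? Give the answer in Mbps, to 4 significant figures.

t_tx = L/R = 12000/545000000 = 2.20183e-05 s.
t_prop = 3200/204000000 = 1.56863e-05 s; RTT = 3.13725e-05 s.
Cycle = t_tx + RTT = 5.33909e-05 s.
Throughput = L / cycle = 12000 / 5.33909e-05 = 224.8 Mbps.

224.8 Mbps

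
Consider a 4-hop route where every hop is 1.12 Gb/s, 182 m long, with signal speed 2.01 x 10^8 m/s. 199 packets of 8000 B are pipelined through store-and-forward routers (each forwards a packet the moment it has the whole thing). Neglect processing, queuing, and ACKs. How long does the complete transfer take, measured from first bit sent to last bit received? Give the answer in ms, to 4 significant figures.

11.55 ms

Per-hop transmission t_tx = L/R = 64000/1120000000 = 0.0571429 ms.
Per-hop propagation t_prop = 182/2.01e+08 = 0.000905473 ms.
Pipeline fill: first packet needs 4·t_tx to clear all hops; remaining 198 packets each add one t_tx.
Total = (4+199-1)·t_tx + 4·t_prop = 202·0.0571429 + 4·0.000905473 = 11.55 ms.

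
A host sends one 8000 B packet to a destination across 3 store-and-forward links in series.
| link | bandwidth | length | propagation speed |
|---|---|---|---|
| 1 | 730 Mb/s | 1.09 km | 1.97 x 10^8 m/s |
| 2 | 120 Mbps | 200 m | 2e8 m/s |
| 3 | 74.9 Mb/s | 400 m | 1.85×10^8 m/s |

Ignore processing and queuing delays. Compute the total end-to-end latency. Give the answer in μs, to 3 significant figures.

L = 8000 × 8 = 64000 bits.
Transmission delays (L/R per hop): 87.6712, 533.333, 854.473 μs; sum = 1475.48 μs.
Propagation delays (d/s per hop): 5.53299, 1, 2.16216 μs; sum = 8.69516 μs.
End-to-end = 1480 μs.

1480 μs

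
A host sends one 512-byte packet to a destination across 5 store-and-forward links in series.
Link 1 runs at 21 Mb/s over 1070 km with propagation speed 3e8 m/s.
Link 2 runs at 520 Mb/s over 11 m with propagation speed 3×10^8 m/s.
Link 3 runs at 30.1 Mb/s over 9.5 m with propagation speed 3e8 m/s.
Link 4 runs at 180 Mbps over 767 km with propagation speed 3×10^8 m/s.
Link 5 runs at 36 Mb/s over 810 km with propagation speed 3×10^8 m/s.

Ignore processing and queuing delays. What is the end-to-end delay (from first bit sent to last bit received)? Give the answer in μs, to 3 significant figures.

9300 μs

L = 512 × 8 = 4096 bits.
Transmission delays (L/R per hop): 195.048, 7.87692, 136.08, 22.7556, 113.778 μs; sum = 475.538 μs.
Propagation delays (d/s per hop): 3566.67, 0.0366667, 0.0316667, 2556.67, 2700 μs; sum = 8823.4 μs.
End-to-end = 9300 μs.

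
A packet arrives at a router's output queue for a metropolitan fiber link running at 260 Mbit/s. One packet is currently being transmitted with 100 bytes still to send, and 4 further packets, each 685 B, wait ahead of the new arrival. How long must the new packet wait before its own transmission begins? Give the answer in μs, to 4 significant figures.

Each queued packet: L/R = 5480/260000000 = 21.0769 μs.
4 queued → 84.3077 μs.
Plus remaining 800 bits of current packet: 3.07692 μs.
Queuing delay = 87.38 μs.

87.38 μs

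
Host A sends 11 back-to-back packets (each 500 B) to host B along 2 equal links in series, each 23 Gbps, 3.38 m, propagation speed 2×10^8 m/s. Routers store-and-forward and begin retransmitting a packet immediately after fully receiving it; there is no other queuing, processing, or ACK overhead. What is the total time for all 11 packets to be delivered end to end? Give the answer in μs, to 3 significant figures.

2.12 μs

Per-hop transmission t_tx = L/R = 4000/23000000000 = 0.173913 μs.
Per-hop propagation t_prop = 3.38/200000000 = 0.0169 μs.
Pipeline fill: first packet needs 2·t_tx to clear all hops; remaining 10 packets each add one t_tx.
Total = (2+11-1)·t_tx + 2·t_prop = 12·0.173913 + 2·0.0169 = 2.12 μs.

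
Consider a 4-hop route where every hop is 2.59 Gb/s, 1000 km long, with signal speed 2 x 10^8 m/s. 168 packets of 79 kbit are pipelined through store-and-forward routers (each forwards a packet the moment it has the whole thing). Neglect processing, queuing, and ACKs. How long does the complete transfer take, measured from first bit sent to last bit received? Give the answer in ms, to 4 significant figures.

Per-hop transmission t_tx = L/R = 79000/2590000000 = 0.0305019 ms.
Per-hop propagation t_prop = 1000000/200000000 = 5 ms.
Pipeline fill: first packet needs 4·t_tx to clear all hops; remaining 167 packets each add one t_tx.
Total = (4+168-1)·t_tx + 4·t_prop = 171·0.0305019 + 4·5 = 25.22 ms.

25.22 ms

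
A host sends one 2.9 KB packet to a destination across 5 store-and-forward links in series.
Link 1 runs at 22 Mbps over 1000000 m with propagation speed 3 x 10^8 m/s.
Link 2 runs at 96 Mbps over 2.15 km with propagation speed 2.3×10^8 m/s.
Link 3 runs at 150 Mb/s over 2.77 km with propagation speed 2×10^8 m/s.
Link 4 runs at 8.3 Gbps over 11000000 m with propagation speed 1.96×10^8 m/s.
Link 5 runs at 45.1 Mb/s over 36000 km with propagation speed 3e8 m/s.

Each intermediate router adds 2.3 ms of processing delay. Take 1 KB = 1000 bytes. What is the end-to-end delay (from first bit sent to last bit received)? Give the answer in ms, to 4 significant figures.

L = 23200 bits.
Transmission delays (L/R per hop): 1.05455, 0.241667, 0.154667, 0.00279518, 0.514412 ms; sum = 1.96809 ms.
Propagation delays (d/s per hop): 3.33333, 0.00934783, 0.01385, 56.1224, 120 ms; sum = 179.479 ms.
Processing at 4 router(s): 4 × 2.3 ms = 9.2 ms.
End-to-end = 190.6 ms.

190.6 ms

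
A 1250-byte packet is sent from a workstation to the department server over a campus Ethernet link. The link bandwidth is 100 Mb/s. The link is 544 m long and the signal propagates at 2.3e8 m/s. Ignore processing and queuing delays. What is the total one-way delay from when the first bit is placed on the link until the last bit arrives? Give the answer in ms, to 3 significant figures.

0.102 ms

L = 1250 × 8 = 10000 bits.
Transmission delay = L/R = 10000 / 100000000 = 0.1 ms.
Propagation delay = d/s = 544 m / 2.3e+08 m/s = 0.00236522 ms.
Total = 0.102 ms.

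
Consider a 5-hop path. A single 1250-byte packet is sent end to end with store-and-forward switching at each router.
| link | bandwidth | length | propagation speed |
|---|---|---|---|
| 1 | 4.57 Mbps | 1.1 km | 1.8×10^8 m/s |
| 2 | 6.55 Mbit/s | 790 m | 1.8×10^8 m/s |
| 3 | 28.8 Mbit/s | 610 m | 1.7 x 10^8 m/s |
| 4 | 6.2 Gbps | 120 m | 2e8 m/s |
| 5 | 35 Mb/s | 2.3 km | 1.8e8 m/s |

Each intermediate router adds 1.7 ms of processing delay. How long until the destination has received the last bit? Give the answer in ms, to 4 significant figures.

L = 1250 × 8 = 10000 bits.
Transmission delays (L/R per hop): 2.18818, 1.52672, 0.347222, 0.0016129, 0.285714 ms; sum = 4.34945 ms.
Propagation delays (d/s per hop): 0.00611111, 0.00438889, 0.00358824, 0.0006, 0.0127778 ms; sum = 0.027466 ms.
Processing at 4 router(s): 4 × 1.7 ms = 6.8 ms.
End-to-end = 11.18 ms.

11.18 ms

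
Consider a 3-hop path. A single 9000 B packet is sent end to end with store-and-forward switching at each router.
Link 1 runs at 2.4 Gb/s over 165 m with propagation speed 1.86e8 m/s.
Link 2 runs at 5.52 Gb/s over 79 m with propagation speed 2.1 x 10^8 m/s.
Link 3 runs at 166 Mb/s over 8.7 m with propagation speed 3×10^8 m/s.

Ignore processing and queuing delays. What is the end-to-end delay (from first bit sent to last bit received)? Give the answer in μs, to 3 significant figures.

L = 9000 × 8 = 72000 bits.
Transmission delays (L/R per hop): 30, 13.0435, 433.735 μs; sum = 476.778 μs.
Propagation delays (d/s per hop): 0.887097, 0.37619, 0.029 μs; sum = 1.29229 μs.
End-to-end = 478 μs.

478 μs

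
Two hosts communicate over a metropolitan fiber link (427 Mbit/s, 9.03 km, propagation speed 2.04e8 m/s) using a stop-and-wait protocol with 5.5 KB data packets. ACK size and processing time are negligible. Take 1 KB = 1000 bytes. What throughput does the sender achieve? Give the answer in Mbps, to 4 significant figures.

229.7 Mbps

t_tx = L/R = 44000/427000000 = 0.000103044 s.
t_prop = 9030/204000000 = 4.42647e-05 s; RTT = 8.85294e-05 s.
Cycle = t_tx + RTT = 0.000191574 s.
Throughput = L / cycle = 44000 / 0.000191574 = 229.7 Mbps.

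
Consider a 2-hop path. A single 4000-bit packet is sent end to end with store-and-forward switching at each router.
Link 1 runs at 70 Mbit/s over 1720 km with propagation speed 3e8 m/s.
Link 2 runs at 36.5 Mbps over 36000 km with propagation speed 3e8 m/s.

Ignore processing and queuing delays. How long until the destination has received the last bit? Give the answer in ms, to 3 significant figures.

126 ms

Transmission delays (L/R per hop): 0.0571429, 0.109589 ms; sum = 0.166732 ms.
Propagation delays (d/s per hop): 5.73333, 120 ms; sum = 125.733 ms.
End-to-end = 126 ms.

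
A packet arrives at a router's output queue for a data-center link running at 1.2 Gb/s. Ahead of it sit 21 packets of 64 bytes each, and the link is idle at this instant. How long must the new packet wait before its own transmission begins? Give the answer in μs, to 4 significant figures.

Each queued packet: L/R = 512/1200000000 = 0.426667 μs.
21 queued → 8.96 μs.
Queuing delay = 8.960 μs.

8.960 μs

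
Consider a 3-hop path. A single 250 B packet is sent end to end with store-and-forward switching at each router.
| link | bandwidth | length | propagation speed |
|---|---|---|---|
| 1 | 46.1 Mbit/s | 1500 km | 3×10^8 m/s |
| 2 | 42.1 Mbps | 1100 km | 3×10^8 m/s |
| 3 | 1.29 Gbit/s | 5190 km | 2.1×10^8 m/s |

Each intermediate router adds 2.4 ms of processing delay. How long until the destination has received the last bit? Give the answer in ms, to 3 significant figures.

L = 250 × 8 = 2000 bits.
Transmission delays (L/R per hop): 0.0433839, 0.0475059, 0.00155039 ms; sum = 0.0924403 ms.
Propagation delays (d/s per hop): 5, 3.66667, 24.7143 ms; sum = 33.381 ms.
Processing at 2 router(s): 2 × 2.4 ms = 4.8 ms.
End-to-end = 38.3 ms.

38.3 ms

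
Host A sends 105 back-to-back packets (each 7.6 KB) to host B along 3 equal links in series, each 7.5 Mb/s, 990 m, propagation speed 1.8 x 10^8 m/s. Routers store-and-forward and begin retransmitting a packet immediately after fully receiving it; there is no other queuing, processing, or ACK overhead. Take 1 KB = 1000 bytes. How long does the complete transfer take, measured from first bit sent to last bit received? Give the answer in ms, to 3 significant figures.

867 ms

Per-hop transmission t_tx = L/R = 60800/7500000 = 8.10667 ms.
Per-hop propagation t_prop = 990/180000000 = 0.0055 ms.
Pipeline fill: first packet needs 3·t_tx to clear all hops; remaining 104 packets each add one t_tx.
Total = (3+105-1)·t_tx + 3·t_prop = 107·8.10667 + 3·0.0055 = 867 ms.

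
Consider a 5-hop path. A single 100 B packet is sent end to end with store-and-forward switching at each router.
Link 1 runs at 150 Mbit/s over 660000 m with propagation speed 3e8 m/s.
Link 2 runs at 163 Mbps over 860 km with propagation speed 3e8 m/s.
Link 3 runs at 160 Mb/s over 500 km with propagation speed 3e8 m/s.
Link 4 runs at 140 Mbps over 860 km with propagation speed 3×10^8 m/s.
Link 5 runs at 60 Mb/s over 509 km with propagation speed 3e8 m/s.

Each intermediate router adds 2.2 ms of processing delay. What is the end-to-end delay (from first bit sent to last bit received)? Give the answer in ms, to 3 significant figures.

20.1 ms

L = 100 × 8 = 800 bits.
Transmission delays (L/R per hop): 0.00533333, 0.00490798, 0.005, 0.00571429, 0.0133333 ms; sum = 0.0342889 ms.
Propagation delays (d/s per hop): 2.2, 2.86667, 1.66667, 2.86667, 1.69667 ms; sum = 11.2967 ms.
Processing at 4 router(s): 4 × 2.2 ms = 8.8 ms.
End-to-end = 20.1 ms.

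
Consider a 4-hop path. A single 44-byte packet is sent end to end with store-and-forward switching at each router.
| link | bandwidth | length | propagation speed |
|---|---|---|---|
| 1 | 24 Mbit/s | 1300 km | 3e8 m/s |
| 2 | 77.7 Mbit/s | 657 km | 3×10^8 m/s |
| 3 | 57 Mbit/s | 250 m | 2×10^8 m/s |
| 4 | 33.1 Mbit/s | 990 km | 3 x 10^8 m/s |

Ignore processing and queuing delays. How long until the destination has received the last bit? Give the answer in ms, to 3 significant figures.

L = 44 × 8 = 352 bits.
Transmission delays (L/R per hop): 0.0146667, 0.00453024, 0.00617544, 0.0106344 ms; sum = 0.0360068 ms.
Propagation delays (d/s per hop): 4.33333, 2.19, 0.00125, 3.3 ms; sum = 9.82458 ms.
End-to-end = 9.86 ms.

9.86 ms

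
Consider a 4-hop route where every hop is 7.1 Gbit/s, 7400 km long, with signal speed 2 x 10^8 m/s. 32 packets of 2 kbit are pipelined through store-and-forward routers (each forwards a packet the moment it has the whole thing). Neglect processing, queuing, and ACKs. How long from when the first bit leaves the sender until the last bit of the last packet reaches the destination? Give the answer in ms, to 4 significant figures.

148.0 ms

Per-hop transmission t_tx = L/R = 2000/7100000000 = 0.00028169 ms.
Per-hop propagation t_prop = 7400000/200000000 = 37 ms.
Pipeline fill: first packet needs 4·t_tx to clear all hops; remaining 31 packets each add one t_tx.
Total = (4+32-1)·t_tx + 4·t_prop = 35·0.00028169 + 4·37 = 148.0 ms.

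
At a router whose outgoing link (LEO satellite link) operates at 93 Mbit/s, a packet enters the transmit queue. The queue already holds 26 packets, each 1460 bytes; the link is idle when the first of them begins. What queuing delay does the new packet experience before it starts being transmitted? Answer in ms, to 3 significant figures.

3.27 ms

Each queued packet: L/R = 11680/93000000 = 0.125591 ms.
26 queued → 3.26538 ms.
Queuing delay = 3.27 ms.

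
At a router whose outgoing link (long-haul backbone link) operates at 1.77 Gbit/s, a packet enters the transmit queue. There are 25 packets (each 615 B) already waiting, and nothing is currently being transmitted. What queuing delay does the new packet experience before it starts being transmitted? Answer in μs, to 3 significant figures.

69.5 μs

Each queued packet: L/R = 4920/1770000000 = 2.77966 μs.
25 queued → 69.4915 μs.
Queuing delay = 69.5 μs.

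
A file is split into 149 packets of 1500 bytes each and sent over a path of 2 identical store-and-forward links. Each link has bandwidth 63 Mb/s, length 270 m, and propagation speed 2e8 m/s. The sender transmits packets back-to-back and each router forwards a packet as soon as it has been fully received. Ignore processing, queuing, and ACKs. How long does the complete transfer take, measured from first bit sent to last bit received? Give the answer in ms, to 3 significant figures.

Per-hop transmission t_tx = L/R = 12000/63000000 = 0.190476 ms.
Per-hop propagation t_prop = 270/200000000 = 0.00135 ms.
Pipeline fill: first packet needs 2·t_tx to clear all hops; remaining 148 packets each add one t_tx.
Total = (2+149-1)·t_tx + 2·t_prop = 150·0.190476 + 2·0.00135 = 28.6 ms.

28.6 ms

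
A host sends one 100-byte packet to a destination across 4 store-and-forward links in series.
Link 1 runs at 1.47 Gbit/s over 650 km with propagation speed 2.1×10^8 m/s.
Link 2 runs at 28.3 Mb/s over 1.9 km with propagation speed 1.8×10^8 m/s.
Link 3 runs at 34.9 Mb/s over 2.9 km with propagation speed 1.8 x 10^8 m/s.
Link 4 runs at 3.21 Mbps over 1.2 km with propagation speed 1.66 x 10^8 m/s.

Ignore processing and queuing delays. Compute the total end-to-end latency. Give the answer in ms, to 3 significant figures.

L = 100 × 8 = 800 bits.
Transmission delays (L/R per hop): 0.000544218, 0.0282686, 0.0229226, 0.249221 ms; sum = 0.300957 ms.
Propagation delays (d/s per hop): 3.09524, 0.0105556, 0.0161111, 0.00722892 ms; sum = 3.12913 ms.
End-to-end = 3.43 ms.

3.43 ms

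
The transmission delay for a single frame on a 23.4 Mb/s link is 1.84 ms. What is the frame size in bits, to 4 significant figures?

L = R × t_tx = 23400000 b/s × 0.00184 s = 43056 bits.

43060 bits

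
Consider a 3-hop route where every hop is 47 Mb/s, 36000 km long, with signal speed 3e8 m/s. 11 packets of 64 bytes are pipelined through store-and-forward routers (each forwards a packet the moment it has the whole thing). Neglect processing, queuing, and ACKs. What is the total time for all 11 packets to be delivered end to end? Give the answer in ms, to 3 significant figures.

360 ms

Per-hop transmission t_tx = L/R = 512/47000000 = 0.0108936 ms.
Per-hop propagation t_prop = 36000000/300000000 = 120 ms.
Pipeline fill: first packet needs 3·t_tx to clear all hops; remaining 10 packets each add one t_tx.
Total = (3+11-1)·t_tx + 3·t_prop = 13·0.0108936 + 3·120 = 360 ms.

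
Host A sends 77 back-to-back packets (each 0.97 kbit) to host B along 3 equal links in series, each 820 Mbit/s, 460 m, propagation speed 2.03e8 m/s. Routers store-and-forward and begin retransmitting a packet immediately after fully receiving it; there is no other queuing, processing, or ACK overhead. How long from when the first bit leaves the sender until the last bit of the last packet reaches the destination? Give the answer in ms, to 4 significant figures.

Per-hop transmission t_tx = L/R = 970/820000000 = 0.00118293 ms.
Per-hop propagation t_prop = 460/2.03e+08 = 0.00226601 ms.
Pipeline fill: first packet needs 3·t_tx to clear all hops; remaining 76 packets each add one t_tx.
Total = (3+77-1)·t_tx + 3·t_prop = 79·0.00118293 + 3·0.00226601 = 0.1002 ms.

0.1002 ms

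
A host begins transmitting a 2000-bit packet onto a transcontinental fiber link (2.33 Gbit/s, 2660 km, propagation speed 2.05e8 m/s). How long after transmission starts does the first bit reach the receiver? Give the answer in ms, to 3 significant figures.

First bit experiences only propagation delay: d/s = 2660000/2.05e+08 = 13.0 ms.

13.0 ms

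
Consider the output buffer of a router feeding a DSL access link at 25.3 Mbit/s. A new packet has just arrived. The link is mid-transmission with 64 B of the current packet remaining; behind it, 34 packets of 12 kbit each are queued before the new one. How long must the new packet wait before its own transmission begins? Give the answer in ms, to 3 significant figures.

Each queued packet: L/R = 12000/25300000 = 0.474308 ms.
34 queued → 16.1265 ms.
Plus remaining 512 bits of current packet: 0.0202372 ms.
Queuing delay = 16.1 ms.

16.1 ms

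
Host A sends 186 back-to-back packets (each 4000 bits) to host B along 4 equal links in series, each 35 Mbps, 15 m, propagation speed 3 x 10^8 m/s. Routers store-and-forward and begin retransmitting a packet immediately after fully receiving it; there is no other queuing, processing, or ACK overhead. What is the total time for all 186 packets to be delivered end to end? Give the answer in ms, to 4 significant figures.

21.60 ms

Per-hop transmission t_tx = L/R = 4000/35000000 = 0.114286 ms.
Per-hop propagation t_prop = 15/300000000 = 5e-05 ms.
Pipeline fill: first packet needs 4·t_tx to clear all hops; remaining 185 packets each add one t_tx.
Total = (4+186-1)·t_tx + 4·t_prop = 189·0.114286 + 4·5e-05 = 21.60 ms.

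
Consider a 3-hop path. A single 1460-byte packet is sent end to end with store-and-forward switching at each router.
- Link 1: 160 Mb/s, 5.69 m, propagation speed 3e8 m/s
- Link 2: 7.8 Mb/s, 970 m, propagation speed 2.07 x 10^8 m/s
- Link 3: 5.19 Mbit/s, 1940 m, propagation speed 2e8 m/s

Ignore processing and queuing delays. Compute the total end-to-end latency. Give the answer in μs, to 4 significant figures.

3835 μs

L = 1460 × 8 = 11680 bits.
Transmission delays (L/R per hop): 73, 1497.44, 2250.48 μs; sum = 3820.92 μs.
Propagation delays (d/s per hop): 0.0189667, 4.68599, 9.7 μs; sum = 14.405 μs.
End-to-end = 3835 μs.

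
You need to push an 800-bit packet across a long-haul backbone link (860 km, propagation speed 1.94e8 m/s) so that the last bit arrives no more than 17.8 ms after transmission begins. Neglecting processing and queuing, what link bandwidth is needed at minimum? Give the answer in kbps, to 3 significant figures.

Propagation delay = 860000 / 194000000 = 4.43299 ms.
Transmission budget = 17.8 − 4.43299 = 13.367 ms.
R ≥ L / t_tx = 800 bits / 0.013367 s = 59.8 kbps.

59.8 kbps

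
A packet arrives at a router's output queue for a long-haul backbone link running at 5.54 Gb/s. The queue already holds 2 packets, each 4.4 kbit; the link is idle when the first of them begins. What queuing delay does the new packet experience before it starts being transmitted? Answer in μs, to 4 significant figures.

1.588 μs

Each queued packet: L/R = 4400/5540000000 = 0.794224 μs.
2 queued → 1.58845 μs.
Queuing delay = 1.588 μs.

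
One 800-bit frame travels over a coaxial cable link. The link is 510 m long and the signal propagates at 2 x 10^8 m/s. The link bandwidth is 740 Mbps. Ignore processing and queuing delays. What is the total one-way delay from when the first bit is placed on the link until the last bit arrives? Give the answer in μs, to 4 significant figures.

3.631 μs

Transmission delay = L/R = 800 / 740000000 = 1.08108 μs.
Propagation delay = d/s = 510 m / 200000000 m/s = 2.55 μs.
Total = 3.631 μs.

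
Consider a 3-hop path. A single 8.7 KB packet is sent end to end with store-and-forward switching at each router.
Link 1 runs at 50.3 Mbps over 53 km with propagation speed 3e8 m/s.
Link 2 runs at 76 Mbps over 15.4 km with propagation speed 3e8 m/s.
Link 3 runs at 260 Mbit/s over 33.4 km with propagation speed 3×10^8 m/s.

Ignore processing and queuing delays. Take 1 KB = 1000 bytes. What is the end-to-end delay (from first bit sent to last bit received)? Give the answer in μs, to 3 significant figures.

L = 69600 bits.
Transmission delays (L/R per hop): 1383.7, 915.789, 267.692 μs; sum = 2567.18 μs.
Propagation delays (d/s per hop): 176.667, 51.3333, 111.333 μs; sum = 339.333 μs.
End-to-end = 2910 μs.

2910 μs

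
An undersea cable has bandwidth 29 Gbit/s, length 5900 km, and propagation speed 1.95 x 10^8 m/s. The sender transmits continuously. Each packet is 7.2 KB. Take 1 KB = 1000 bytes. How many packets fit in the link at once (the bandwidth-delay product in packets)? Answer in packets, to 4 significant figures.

Propagation delay = 5900000 / 195000000 = 0.0302564 s.
BDP = R × t_prop = 29000000000 × 0.0302564 = 877436000 bits.
In packets of 57600 bits: 15230 packets.

15230 packets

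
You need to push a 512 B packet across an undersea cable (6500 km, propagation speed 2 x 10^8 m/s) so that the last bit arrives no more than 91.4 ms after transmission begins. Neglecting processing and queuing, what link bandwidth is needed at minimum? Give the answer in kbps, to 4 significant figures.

L = 4096 bits.
Propagation delay = 6500000 / 200000000 = 32.5 ms.
Transmission budget = 91.4 − 32.5 = 58.9 ms.
R ≥ L / t_tx = 4096 bits / 0.0589 s = 69.54 kbps.

69.54 kbps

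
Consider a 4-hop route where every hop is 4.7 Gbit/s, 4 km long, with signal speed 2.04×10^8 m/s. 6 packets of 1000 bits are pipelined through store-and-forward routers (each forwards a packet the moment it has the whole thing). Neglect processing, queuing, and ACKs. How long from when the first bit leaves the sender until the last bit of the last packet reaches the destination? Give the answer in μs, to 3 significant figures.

80.3 μs

Per-hop transmission t_tx = L/R = 1000/4700000000 = 0.212766 μs.
Per-hop propagation t_prop = 4000/204000000 = 19.6078 μs.
Pipeline fill: first packet needs 4·t_tx to clear all hops; remaining 5 packets each add one t_tx.
Total = (4+6-1)·t_tx + 4·t_prop = 9·0.212766 + 4·19.6078 = 80.3 μs.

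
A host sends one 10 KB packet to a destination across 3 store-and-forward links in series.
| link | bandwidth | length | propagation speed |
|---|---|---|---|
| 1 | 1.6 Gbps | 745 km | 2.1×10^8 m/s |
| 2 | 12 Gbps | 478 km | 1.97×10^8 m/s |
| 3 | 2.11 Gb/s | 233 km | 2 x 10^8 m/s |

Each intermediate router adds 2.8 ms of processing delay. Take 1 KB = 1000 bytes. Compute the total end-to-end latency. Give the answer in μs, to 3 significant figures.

12800 μs

L = 80000 bits.
Transmission delays (L/R per hop): 50, 6.66667, 37.9147 μs; sum = 94.5814 μs.
Propagation delays (d/s per hop): 3547.62, 2426.4, 1165 μs; sum = 7139.01 μs.
Processing at 2 router(s): 2 × 2.8 ms = 5600 μs.
End-to-end = 12800 μs.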